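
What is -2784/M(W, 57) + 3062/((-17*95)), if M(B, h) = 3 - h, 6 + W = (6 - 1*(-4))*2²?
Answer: 721802/14535 ≈ 49.660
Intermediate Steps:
W = 34 (W = -6 + (6 - 1*(-4))*2² = -6 + (6 + 4)*4 = -6 + 10*4 = -6 + 40 = 34)
-2784/M(W, 57) + 3062/((-17*95)) = -2784/(3 - 1*57) + 3062/((-17*95)) = -2784/(3 - 57) + 3062/(-1615) = -2784/(-54) + 3062*(-1/1615) = -2784*(-1/54) - 3062/1615 = 464/9 - 3062/1615 = 721802/14535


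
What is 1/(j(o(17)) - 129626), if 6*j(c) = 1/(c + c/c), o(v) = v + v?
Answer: -210/27221459 ≈ -7.7145e-6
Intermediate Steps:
o(v) = 2*v
j(c) = 1/(6*(1 + c)) (j(c) = 1/(6*(c + c/c)) = 1/(6*(c + 1)) = 1/(6*(1 + c)))
1/(j(o(17)) - 129626) = 1/(1/(6*(1 + 2*17)) - 129626) = 1/(1/(6*(1 + 34)) - 129626) = 1/((⅙)/35 - 129626) = 1/((⅙)*(1/35) - 129626) = 1/(1/210 - 129626) = 1/(-27221459/210) = -210/27221459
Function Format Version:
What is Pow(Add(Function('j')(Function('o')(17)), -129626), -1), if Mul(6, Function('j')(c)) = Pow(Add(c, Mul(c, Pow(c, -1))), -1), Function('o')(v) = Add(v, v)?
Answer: Rational(-210, 27221459) ≈ -7.7145e-6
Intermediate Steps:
Function('o')(v) = Mul(2, v)
Function('j')(c) = Mul(Rational(1, 6), Pow(Add(1, c), -1)) (Function('j')(c) = Mul(Rational(1, 6), Pow(Add(c, Mul(c, Pow(c, -1))), -1)) = Mul(Rational(1, 6), Pow(Add(c, 1), -1)) = Mul(Rational(1, 6), Pow(Add(1, c), -1)))
Pow(Add(Function('j')(Function('o')(17)), -129626), -1) = Pow(Add(Mul(Rational(1, 6), Pow(Add(1, Mul(2, 17)), -1)), -129626), -1) = Pow(Add(Mul(Rational(1, 6), Pow(Add(1, 34), -1)), -129626), -1) = Pow(Add(Mul(Rational(1, 6), Pow(35, -1)), -129626), -1) = Pow(Add(Mul(Rational(1, 6), Rational(1, 35)), -129626), -1) = Pow(Add(Rational(1, 210), -129626), -1) = Pow(Rational(-27221459, 210), -1) = Rational(-210, 27221459)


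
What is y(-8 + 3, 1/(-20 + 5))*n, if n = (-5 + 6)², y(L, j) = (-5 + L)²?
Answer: 100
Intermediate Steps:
n = 1 (n = 1² = 1)
y(-8 + 3, 1/(-20 + 5))*n = (-5 + (-8 + 3))²*1 = (-5 - 5)²*1 = (-10)²*1 = 100*1 = 100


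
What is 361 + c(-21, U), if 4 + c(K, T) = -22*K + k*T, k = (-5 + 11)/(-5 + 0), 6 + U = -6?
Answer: 4167/5 ≈ 833.40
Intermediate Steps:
U = -12 (U = -6 - 6 = -12)
k = -6/5 (k = 6/(-5) = 6*(-1/5) = -6/5 ≈ -1.2000)
c(K, T) = -4 - 22*K - 6*T/5 (c(K, T) = -4 + (-22*K - 6*T/5) = -4 - 22*K - 6*T/5)
361 + c(-21, U) = 361 + (-4 - 22*(-21) - 6/5*(-12)) = 361 + (-4 + 462 + 72/5) = 361 + 2362/5 = 4167/5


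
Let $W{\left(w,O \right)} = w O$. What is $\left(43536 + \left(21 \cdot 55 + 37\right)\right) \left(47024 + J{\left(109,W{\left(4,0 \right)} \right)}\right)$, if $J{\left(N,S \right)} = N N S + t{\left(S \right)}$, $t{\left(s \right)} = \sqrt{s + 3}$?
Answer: $2103289472 + 44728 \sqrt{3} \approx 2.1034 \cdot 10^{9}$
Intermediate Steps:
$W{\left(w,O \right)} = O w$
$t{\left(s \right)} = \sqrt{3 + s}$
$J{\left(N,S \right)} = \sqrt{3 + S} + S N^{2}$ ($J{\left(N,S \right)} = N N S + \sqrt{3 + S} = N^{2} S + \sqrt{3 + S} = S N^{2} + \sqrt{3 + S} = \sqrt{3 + S} + S N^{2}$)
$\left(43536 + \left(21 \cdot 55 + 37\right)\right) \left(47024 + J{\left(109,W{\left(4,0 \right)} \right)}\right) = \left(43536 + \left(21 \cdot 55 + 37\right)\right) \left(47024 + \left(\sqrt{3 + 0 \cdot 4} + 0 \cdot 4 \cdot 109^{2}\right)\right) = \left(43536 + \left(1155 + 37\right)\right) \left(47024 + \left(\sqrt{3 + 0} + 0 \cdot 11881\right)\right) = \left(43536 + 1192\right) \left(47024 + \left(\sqrt{3} + 0\right)\right) = 44728 \left(47024 + \sqrt{3}\right) = 2103289472 + 44728 \sqrt{3}$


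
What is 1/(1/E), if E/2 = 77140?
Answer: 154280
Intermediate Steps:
E = 154280 (E = 2*77140 = 154280)
1/(1/E) = 1/(1/154280) = 154280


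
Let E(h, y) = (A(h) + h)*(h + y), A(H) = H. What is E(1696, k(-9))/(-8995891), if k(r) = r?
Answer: -5722304/8995891 ≈ -0.63610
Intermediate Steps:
E(h, y) = 2*h*(h + y) (E(h, y) = (h + h)*(h + y) = (2*h)*(h + y) = 2*h*(h + y))
E(1696, k(-9))/(-8995891) = (2*1696*(1696 - 9))/(-8995891) = (2*1696*1687)*(-1/8995891) = 5722304*(-1/8995891) = -5722304/8995891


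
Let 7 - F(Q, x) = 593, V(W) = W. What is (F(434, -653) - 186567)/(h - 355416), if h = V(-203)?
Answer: 187153/355619 ≈ 0.52627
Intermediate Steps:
h = -203
F(Q, x) = -586 (F(Q, x) = 7 - 1*593 = 7 - 593 = -586)
(F(434, -653) - 186567)/(h - 355416) = (-586 - 186567)/(-203 - 355416) = -187153/(-355619) = -187153*(-1/355619) = 187153/355619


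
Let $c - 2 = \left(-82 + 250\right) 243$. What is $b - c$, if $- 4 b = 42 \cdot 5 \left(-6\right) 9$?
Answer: $-37991$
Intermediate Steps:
$c = 40826$ ($c = 2 + \left(-82 + 250\right) 243 = 2 + 168 \cdot 243 = 2 + 40824 = 40826$)
$b = 2835$ ($b = - \frac{42 \cdot 5 \left(-6\right) 9}{4} = - \frac{42 \left(-30\right) 9}{4} = - \frac{\left(-1260\right) 9}{4} = \left(- \frac{1}{4}\right) \left(-11340\right) = 2835$)
$b - c = 2835 - 40826 = -37991$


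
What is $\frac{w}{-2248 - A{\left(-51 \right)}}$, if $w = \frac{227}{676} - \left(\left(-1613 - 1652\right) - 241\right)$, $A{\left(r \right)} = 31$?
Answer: $- \frac{2370283}{1540604} \approx -1.5385$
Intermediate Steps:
$w = \frac{2370283}{676}$ ($w = 227 \cdot \frac{1}{676} - \left(-3265 - 241\right) = \frac{227}{676} - -3506 = \frac{227}{676} + 3506 = \frac{2370283}{676} \approx 3506.3$)
$\frac{w}{-2248 - A{\left(-51 \right)}} = \frac{2370283}{676 \left(-2248 - 31\right)} = \frac{2370283}{676 \left(-2279\right)} = \frac{2370283}{676} \left(- \frac{1}{2279}\right) = - \frac{2370283}{1540604}$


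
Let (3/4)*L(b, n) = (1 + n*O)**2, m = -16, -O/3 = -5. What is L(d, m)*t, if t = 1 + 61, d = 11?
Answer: 14166008/3 ≈ 4.7220e+6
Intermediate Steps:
O = 15 (O = -3*(-5) = 15)
t = 62
L(b, n) = 4*(1 + 15*n)**2/3 (L(b, n) = 4*(1 + n*15)**2/3 = 4*(1 + 15*n)**2/3)
L(d, m)*t = (4*(1 + 15*(-16))**2/3)*62 = (4*(1 - 240)**2/3)*62 = ((4/3)*(-239)**2)*62 = ((4/3)*57121)*62 = (228484/3)*62 = 14166008/3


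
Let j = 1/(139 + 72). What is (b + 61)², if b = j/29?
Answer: 139323027600/37442161 ≈ 3721.0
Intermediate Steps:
j = 1/211 ≈ 0.0047393
b = 1/6119 (b = (1/211)/29 = (1/211)*(1/29) = 1/6119 ≈ 0.00016343)
(b + 61)² = (1/6119 + 61)² = (373260/6119)² = 139323027600/37442161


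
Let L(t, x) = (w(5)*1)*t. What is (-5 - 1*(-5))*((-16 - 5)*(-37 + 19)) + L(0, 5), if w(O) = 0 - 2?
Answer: 0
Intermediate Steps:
w(O) = -2
L(t, x) = -2*t (L(t, x) = (-2*1)*t = -2*t)
(-5 - 1*(-5))*((-16 - 5)*(-37 + 19)) + L(0, 5) = (-5 - 1*(-5))*((-16 - 5)*(-37 + 19)) - 2*0 = (-5 + 5)*(-21*(-18)) + 0 = 0*378 + 0 = 0 + 0 = 0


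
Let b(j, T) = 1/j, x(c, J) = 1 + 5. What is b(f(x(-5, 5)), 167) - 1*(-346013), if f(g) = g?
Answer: 2076079/6 ≈ 3.4601e+5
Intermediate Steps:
x(c, J) = 6
b(f(x(-5, 5)), 167) - 1*(-346013) = 1/6 - 1*(-346013) = ⅙ + 346013 = 2076079/6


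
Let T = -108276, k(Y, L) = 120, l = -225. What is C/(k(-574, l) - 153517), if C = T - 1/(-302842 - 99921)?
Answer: 43609566587/61782635911 ≈ 0.70585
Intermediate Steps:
C = -43609566587/402763 (C = -108276 - 1/(-302842 - 99921) = -108276 - 1/(-402763) = -108276 - 1*(-1/402763) = -108276 + 1/402763 = -43609566587/402763 ≈ -1.0828e+5)
C/(k(-574, l) - 153517) = -43609566587/(402763*(120 - 153517)) = -43609566587/402763/(-153397) = -43609566587/402763*(-1/153397) = 43609566587/61782635911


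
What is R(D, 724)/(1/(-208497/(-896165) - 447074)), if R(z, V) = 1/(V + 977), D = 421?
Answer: -400651862713/1524376665 ≈ -262.83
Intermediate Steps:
R(z, V) = 1/(977 + V)
R(D, 724)/(1/(-208497/(-896165) - 447074)) = 1/((977 + 724)*(1/(-208497/(-896165) - 447074))) = 1/(1701*(1/(-208497*(-1/896165) - 447074))) = 1/(1701*(1/(208497/896165 - 447074))) = 1/(1701*(1/(-400651862713/896165))) = 1/(1701*(-896165/400651862713)) = (1/1701)*(-400651862713/896165) = -400651862713/1524376665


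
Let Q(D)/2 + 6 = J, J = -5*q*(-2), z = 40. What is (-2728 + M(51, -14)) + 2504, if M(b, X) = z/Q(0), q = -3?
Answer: -2021/9 ≈ -224.56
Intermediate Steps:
J = -30 (J = -5*(-3)*(-2) = 15*(-2) = -30)
Q(D) = -72 (Q(D) = -12 + 2*(-30) = -12 - 60 = -72)
M(b, X) = -5/9 (M(b, X) = 40/(-72) = 40*(-1/72) = -5/9)
(-2728 + M(51, -14)) + 2504 = (-2728 - 5/9) + 2504 = -24557/9 + 2504 = -2021/9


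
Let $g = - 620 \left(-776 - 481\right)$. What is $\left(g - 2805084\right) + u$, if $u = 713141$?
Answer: $-1312603$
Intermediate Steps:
$g = 779340$ ($g = \left(-620\right) \left(-1257\right) = 779340$)
$\left(g - 2805084\right) + u = \left(779340 - 2805084\right) + 713141 = -2025744 + 713141 = -1312603$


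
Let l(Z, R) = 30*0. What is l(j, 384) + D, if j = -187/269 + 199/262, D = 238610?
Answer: 238610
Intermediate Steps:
j = 4537/70478 (j = -187*1/269 + 199*(1/262) = -187/269 + 199/262 = 4537/70478 ≈ 0.064375)
l(Z, R) = 0
l(j, 384) + D = 0 + 238610 = 238610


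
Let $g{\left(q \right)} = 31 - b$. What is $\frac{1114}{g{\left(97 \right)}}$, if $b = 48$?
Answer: $- \frac{1114}{17} \approx -65.529$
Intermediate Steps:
$g{\left(q \right)} = -17$ ($g{\left(q \right)} = 31 - 48 = -17$)
$\frac{1114}{g{\left(97 \right)}} = \frac{1114}{-17} = 1114 \left(- \frac{1}{17}\right) = - \frac{1114}{17}$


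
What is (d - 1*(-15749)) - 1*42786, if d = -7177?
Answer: -34214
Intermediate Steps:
(d - 1*(-15749)) - 1*42786 = (-7177 - 1*(-15749)) - 1*42786 = (-7177 + 15749) - 42786 = 8572 - 42786 = -34214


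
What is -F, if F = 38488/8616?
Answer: -4811/1077 ≈ -4.4670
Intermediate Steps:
F = 4811/1077 (F = 38488*(1/8616) = 4811/1077 ≈ 4.4670)
-F = -1*4811/1077 = -4811/1077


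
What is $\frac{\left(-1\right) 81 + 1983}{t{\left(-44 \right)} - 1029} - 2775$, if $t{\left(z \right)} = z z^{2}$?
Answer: $- \frac{239242977}{86213} \approx -2775.0$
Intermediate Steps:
$t{\left(z \right)} = z^{3}$
$\frac{\left(-1\right) 81 + 1983}{t{\left(-44 \right)} - 1029} - 2775 = \frac{\left(-1\right) 81 + 1983}{\left(-44\right)^{3} - 1029} - 2775 = \frac{-81 + 1983}{-85184 - 1029} - 2775 = \frac{1902}{-86213} - 2775 = 1902 \left(- \frac{1}{86213}\right) - 2775 = - \frac{1902}{86213} - 2775 = - \frac{239242977}{86213}$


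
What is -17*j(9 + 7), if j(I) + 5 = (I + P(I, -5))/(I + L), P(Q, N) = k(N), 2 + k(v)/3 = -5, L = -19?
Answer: 170/3 ≈ 56.667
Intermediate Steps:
k(v) = -21 (k(v) = -6 + 3*(-5) = -6 - 15 = -21)
P(Q, N) = -21
j(I) = -5 + (-21 + I)/(-19 + I) (j(I) = -5 + (I - 21)/(I - 19) = -5 + (-21 + I)/(-19 + I))
-17*j(9 + 7) = -34*(37 - 2*(9 + 7))/(-19 + (9 + 7)) = -34*(37 - 2*16)/(-19 + 16) = -34*(37 - 32)/(-3) = -34*(-1)*5/3 = -17*(-10/3) = 170/3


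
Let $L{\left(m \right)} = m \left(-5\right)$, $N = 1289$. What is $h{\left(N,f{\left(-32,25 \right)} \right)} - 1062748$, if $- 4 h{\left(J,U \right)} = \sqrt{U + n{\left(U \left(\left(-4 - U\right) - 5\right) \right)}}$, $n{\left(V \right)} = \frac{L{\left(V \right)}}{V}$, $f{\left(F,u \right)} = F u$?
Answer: $-1062748 - \frac{i \sqrt{805}}{4} \approx -1.0627 \cdot 10^{6} - 7.0931 i$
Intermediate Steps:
$L{\left(m \right)} = - 5 m$
$n{\left(V \right)} = -5$ ($n{\left(V \right)} = \frac{\left(-5\right) V}{V} = -5$)
$h{\left(J,U \right)} = - \frac{\sqrt{-5 + U}}{4}$ ($h{\left(J,U \right)} = - \frac{\sqrt{U - 5}}{4} = - \frac{\sqrt{-5 + U}}{4}$)
$h{\left(N,f{\left(-32,25 \right)} \right)} - 1062748 = - \frac{\sqrt{-5 - 800}}{4} - 1062748 = - \frac{\sqrt{-805}}{4} - 1062748 = - \frac{i \sqrt{805}}{4} - 1062748 = -1062748 - \frac{i \sqrt{805}}{4}$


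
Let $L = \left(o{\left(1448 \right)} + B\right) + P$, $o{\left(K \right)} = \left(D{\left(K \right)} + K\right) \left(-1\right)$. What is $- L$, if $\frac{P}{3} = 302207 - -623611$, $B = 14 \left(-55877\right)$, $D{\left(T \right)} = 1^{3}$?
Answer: $-1993727$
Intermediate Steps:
$D{\left(T \right)} = 1$
$o{\left(K \right)} = -1 - K$ ($o{\left(K \right)} = \left(1 + K\right) \left(-1\right) = -1 - K$)
$B = -782278$
$P = 2777454$ ($P = 3 \left(302207 - -623611\right) = 3 \left(302207 + 623611\right) = 3 \cdot 925818 = 2777454$)
$L = 1993727$ ($L = \left(\left(-1 - 1448\right) - 782278\right) + 2777454 = \left(-1449 - 782278\right) + 2777454 = -783727 + 2777454 = 1993727$)
$- L = \left(-1\right) 1993727 = -1993727$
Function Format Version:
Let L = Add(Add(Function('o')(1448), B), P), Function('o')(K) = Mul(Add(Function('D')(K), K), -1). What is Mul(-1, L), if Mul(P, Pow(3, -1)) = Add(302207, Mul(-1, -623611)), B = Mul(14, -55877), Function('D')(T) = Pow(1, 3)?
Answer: -1993727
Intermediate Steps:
Function('D')(T) = 1
Function('o')(K) = Add(-1, Mul(-1, K)) (Function('o')(K) = Mul(Add(1, K), -1) = Add(-1, Mul(-1, K)))
B = -782278
P = 2777454 (P = Mul(3, Add(302207, Mul(-1, -623611))) = Mul(3, Add(302207, 623611)) = Mul(3, 925818) = 2777454)
L = 1993727 (L = Add(Add(Add(-1, Mul(-1, 1448)), -782278), 2777454) = Add(Add(Add(-1, -1448), -782278), 2777454) = Add(Add(-1449, -782278), 2777454) = Add(-783727, 2777454) = 1993727)
Mul(-1, L) = Mul(-1, 1993727) = -1993727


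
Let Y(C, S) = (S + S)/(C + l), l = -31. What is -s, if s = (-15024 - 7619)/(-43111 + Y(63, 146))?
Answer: -181144/344815 ≈ -0.52534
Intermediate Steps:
Y(C, S) = 2*S/(-31 + C) (Y(C, S) = (S + S)/(C - 31) = (2*S)/(-31 + C) = 2*S/(-31 + C))
s = 181144/344815 (s = (-15024 - 7619)/(-43111 + 2*146/(-31 + 63)) = -22643/(-43111 + 2*146/32) = -22643/(-43111 + 2*146*(1/32)) = -22643/(-43111 + 73/8) = -22643/(-344815/8) = -22643*(-8/344815) = 181144/344815 ≈ 0.52534)
-s = -1*181144/344815 = -181144/344815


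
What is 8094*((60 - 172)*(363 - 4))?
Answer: -325443552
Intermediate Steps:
8094*((60 - 172)*(363 - 4)) = 8094*(-112*359) = 8094*(-40208) = -325443552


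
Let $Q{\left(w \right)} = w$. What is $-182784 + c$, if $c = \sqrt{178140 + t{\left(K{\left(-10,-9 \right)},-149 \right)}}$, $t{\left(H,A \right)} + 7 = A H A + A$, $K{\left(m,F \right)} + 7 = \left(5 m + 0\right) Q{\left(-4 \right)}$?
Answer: $-182784 + \sqrt{4462777} \approx -1.8067 \cdot 10^{5}$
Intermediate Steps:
$K{\left(m,F \right)} = -7 - 20 m$ ($K{\left(m,F \right)} = -7 + \left(5 m + 0\right) \left(-4\right) = -7 + 5 m \left(-4\right) = -7 - 20 m$)
$t{\left(H,A \right)} = -7 + A + H A^{2}$ ($t{\left(H,A \right)} = -7 + \left(A H A + A\right) = -7 + \left(H A^{2} + A\right) = -7 + \left(A + H A^{2}\right) = -7 + A + H A^{2}$)
$c = \sqrt{4462777}$ ($c = \sqrt{178140 - \left(156 - \left(-7 - -200\right) \left(-149\right)^{2}\right)} = \sqrt{178140 - \left(156 - \left(-7 + 200\right) 22201\right)} = \sqrt{178140 - -4284637} = \sqrt{178140 + 4284637} = \sqrt{4462777} \approx 2112.5$)
$-182784 + c = -182784 + \sqrt{4462777}$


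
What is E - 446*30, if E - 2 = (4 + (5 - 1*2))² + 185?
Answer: -13144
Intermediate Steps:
E = 236 (E = 2 + ((4 + (5 - 1*2))² + 185) = 2 + ((4 + (5 - 2))² + 185) = 2 + ((4 + 3)² + 185) = 2 + (7² + 185) = 2 + (49 + 185) = 2 + 234 = 236)
E - 446*30 = 236 - 446*30 = 236 - 13380 = -13144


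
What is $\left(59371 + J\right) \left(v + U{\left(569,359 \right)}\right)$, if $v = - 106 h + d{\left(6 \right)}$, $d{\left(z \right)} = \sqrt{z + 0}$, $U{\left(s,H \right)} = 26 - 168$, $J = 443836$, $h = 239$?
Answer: $-12819701532 + 503207 \sqrt{6} \approx -1.2818 \cdot 10^{10}$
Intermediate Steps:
$U{\left(s,H \right)} = -142$
$d{\left(z \right)} = \sqrt{z}$
$v = -25334 + \sqrt{6}$ ($v = \left(-106\right) 239 + \sqrt{6} = -25334 + \sqrt{6} \approx -25332.0$)
$\left(59371 + J\right) \left(v + U{\left(569,359 \right)}\right) = \left(59371 + 443836\right) \left(\left(-25334 + \sqrt{6}\right) - 142\right) = 503207 \left(-25476 + \sqrt{6}\right) = -12819701532 + 503207 \sqrt{6}$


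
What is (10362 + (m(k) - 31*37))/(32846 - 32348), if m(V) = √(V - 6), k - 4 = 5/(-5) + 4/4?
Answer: 9215/498 + I*√2/498 ≈ 18.504 + 0.0028398*I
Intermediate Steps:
k = 4 (k = 4 + (5/(-5) + 4/4) = 4 + (5*(-⅕) + 4*(¼)) = 4 + (-1 + 1) = 4 + 0 = 4)
m(V) = √(-6 + V)
(10362 + (m(k) - 31*37))/(32846 - 32348) = (10362 + (√(-6 + 4) - 31*37))/(32846 - 32348) = (10362 + (√(-2) - 1147))/498 = (10362 + (I*√2 - 1147))*(1/498) = (10362 + (-1147 + I*√2))*(1/498) = (9215 + I*√2)*(1/498) = 9215/498 + I*√2/498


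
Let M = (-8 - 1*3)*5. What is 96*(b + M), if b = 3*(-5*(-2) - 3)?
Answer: -3264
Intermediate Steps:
M = -55 (M = (-8 - 3)*5 = -11*5 = -55)
b = 21 (b = 3*(10 - 3) = 3*7 = 21)
96*(b + M) = 96*(21 - 55) = 96*(-34) = -3264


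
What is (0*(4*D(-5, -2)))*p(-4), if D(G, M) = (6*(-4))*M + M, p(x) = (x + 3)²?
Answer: 0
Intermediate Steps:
p(x) = (3 + x)²
D(G, M) = -23*M (D(G, M) = -24*M + M = -23*M)
(0*(4*D(-5, -2)))*p(-4) = (0*(4*(-23*(-2))))*(3 - 4)² = (0*(4*46))*(-1)² = (0*184)*1 = 0*1 = 0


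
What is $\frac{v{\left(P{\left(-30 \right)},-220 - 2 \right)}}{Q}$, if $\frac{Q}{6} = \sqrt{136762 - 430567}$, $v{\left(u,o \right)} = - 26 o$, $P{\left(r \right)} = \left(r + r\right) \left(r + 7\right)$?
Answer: $- \frac{962 i \sqrt{32645}}{97935} \approx - 1.7748 i$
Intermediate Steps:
$P{\left(r \right)} = 2 r \left(7 + r\right)$
$Q = 18 i \sqrt{32645}$ ($Q = 6 \sqrt{136762 - 430567} = 6 \sqrt{-293805} = 6 \cdot 3 i \sqrt{32645} = 18 i \sqrt{32645} \approx 3252.2 i$)
$\frac{v{\left(P{\left(-30 \right)},-220 - 2 \right)}}{Q} = \frac{\left(-26\right) \left(-220 - 2\right)}{18 i \sqrt{32645}} = \left(-26\right) \left(-222\right) \left(- \frac{i \sqrt{32645}}{587610}\right) = 5772 \left(- \frac{i \sqrt{32645}}{587610}\right) = - \frac{962 i \sqrt{32645}}{97935}$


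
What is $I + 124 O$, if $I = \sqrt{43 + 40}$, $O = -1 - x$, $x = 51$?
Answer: $-6448 + \sqrt{83} \approx -6438.9$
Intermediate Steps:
$O = -52$ ($O = -1 - 51 = -52$)
$I = \sqrt{83} \approx 9.1104$
$I + 124 O = \sqrt{83} + 124 \left(-52\right) = \sqrt{83} - 6448 = -6448 + \sqrt{83}$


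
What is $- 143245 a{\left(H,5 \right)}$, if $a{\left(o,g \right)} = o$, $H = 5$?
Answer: $-716225$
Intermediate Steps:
$- 143245 a{\left(H,5 \right)} = \left(-143245\right) 5 = -716225$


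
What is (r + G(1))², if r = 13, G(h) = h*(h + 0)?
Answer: 196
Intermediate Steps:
G(h) = h² (G(h) = h*h = h²)
(r + G(1))² = (13 + 1²)² = (13 + 1)² = 14² = 196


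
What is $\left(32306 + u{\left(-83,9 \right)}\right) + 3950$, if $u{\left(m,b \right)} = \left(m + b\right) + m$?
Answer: $36099$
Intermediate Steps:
$u{\left(m,b \right)} = b + 2 m$ ($u{\left(m,b \right)} = \left(b + m\right) + m = b + 2 m$)
$\left(32306 + u{\left(-83,9 \right)}\right) + 3950 = \left(32306 + \left(9 + 2 \left(-83\right)\right)\right) + 3950 = \left(32306 + \left(9 - 166\right)\right) + 3950 = \left(32306 - 157\right) + 3950 = 32149 + 3950 = 36099$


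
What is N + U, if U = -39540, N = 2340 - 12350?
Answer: -49550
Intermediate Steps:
N = -10010
N + U = -10010 - 39540 = -49550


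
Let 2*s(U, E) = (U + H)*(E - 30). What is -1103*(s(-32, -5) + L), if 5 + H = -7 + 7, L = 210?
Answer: -1891645/2 ≈ -9.4582e+5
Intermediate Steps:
H = -5 (H = -5 + (-7 + 7) = -5 + 0 = -5)
s(U, E) = (-30 + E)*(-5 + U)/2 (s(U, E) = ((U - 5)*(E - 30))/2 = ((-5 + U)*(-30 + E))/2 = ((-30 + E)*(-5 + U))/2 = (-30 + E)*(-5 + U)/2)
-1103*(s(-32, -5) + L) = -1103*((75 - 15*(-32) - 5/2*(-5) + (1/2)*(-5)*(-32)) + 210) = -1103*((75 + 480 + 25/2 + 80) + 210) = -1103*(1295/2 + 210) = -1103*1715/2 = -1891645/2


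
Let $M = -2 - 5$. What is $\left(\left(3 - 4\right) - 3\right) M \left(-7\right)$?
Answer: $-196$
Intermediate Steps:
$M = -7$
$\left(\left(3 - 4\right) - 3\right) M \left(-7\right) = \left(\left(3 - 4\right) - 3\right) \left(-7\right) \left(-7\right) = \left(-1 - 3\right) \left(-7\right) \left(-7\right) = \left(-4\right) \left(-7\right) \left(-7\right) = 28 \left(-7\right) = -196$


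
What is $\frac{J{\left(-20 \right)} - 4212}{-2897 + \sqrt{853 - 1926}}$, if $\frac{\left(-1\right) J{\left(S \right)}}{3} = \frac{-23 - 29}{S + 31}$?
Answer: $\frac{22295312}{15388417} + \frac{7696 i \sqrt{1073}}{15388417} \approx 1.4488 + 0.016382 i$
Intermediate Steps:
$J{\left(S \right)} = \frac{156}{31 + S}$ ($J{\left(S \right)} = - 3 \frac{-23 - 29}{S + 31} = - 3 \left(- \frac{52}{31 + S}\right) = \frac{156}{31 + S}$)
$\frac{J{\left(-20 \right)} - 4212}{-2897 + \sqrt{853 - 1926}} = \frac{\frac{156}{31 - 20} - 4212}{-2897 + \sqrt{853 - 1926}} = \frac{\frac{156}{11} - 4212}{-2897 + \sqrt{-1073}} = \frac{156 \cdot \frac{1}{11} - 4212}{-2897 + i \sqrt{1073}} = \frac{\frac{156}{11} - 4212}{-2897 + i \sqrt{1073}} = - \frac{46176}{11 \left(-2897 + i \sqrt{1073}\right)}$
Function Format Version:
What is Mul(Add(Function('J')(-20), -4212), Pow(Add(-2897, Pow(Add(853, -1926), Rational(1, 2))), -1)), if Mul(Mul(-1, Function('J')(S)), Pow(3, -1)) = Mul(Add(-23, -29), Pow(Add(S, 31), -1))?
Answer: Add(Rational(22295312, 15388417), Mul(Rational(7696, 15388417), I, Pow(1073, Rational(1, 2)))) ≈ Add(1.4488, Mul(0.016382, I))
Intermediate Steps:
Function('J')(S) = Mul(156, Pow(Add(31, S), -1)) (Function('J')(S) = Mul(-3, Mul(Add(-23, -29), Pow(Add(S, 31), -1))) = Mul(-3, Mul(-52, Pow(Add(31, S), -1))) = Mul(156, Pow(Add(31, S), -1)))
Mul(Add(Function('J')(-20), -4212), Pow(Add(-2897, Pow(Add(853, -1926), Rational(1, 2))), -1)) = Mul(Add(Mul(156, Pow(Add(31, -20), -1)), -4212), Pow(Add(-2897, Pow(Add(853, -1926), Rational(1, 2))), -1)) = Mul(Add(Mul(156, Pow(11, -1)), -4212), Pow(Add(-2897, Pow(-1073, Rational(1, 2))), -1)) = Mul(Add(Mul(156, Rational(1, 11)), -4212), Pow(Add(-2897, Mul(I, Pow(1073, Rational(1, 2)))), -1)) = Mul(Add(Rational(156, 11), -4212), Pow(Add(-2897, Mul(I, Pow(1073, Rational(1, 2)))), -1)) = Mul(Rational(-46176, 11), Pow(Add(-2897, Mul(I, Pow(1073, Rational(1, 2)))), -1))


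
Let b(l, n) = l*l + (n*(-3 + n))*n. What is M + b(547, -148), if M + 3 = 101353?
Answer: -2906945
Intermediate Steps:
M = 101350 (M = -3 + 101353 = 101350)
b(l, n) = l² + n²*(-3 + n)
M + b(547, -148) = 101350 + (547² + (-148)³ - 3*(-148)²) = 101350 + (299209 - 3241792 - 3*21904) = 101350 + (299209 - 3241792 - 65712) = 101350 - 3008295 = -2906945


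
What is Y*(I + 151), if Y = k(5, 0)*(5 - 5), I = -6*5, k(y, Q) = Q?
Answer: 0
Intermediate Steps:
I = -30
Y = 0 (Y = 0*(5 - 5) = 0*0 = 0)
Y*(I + 151) = 0*(-30 + 151) = 0*121 = 0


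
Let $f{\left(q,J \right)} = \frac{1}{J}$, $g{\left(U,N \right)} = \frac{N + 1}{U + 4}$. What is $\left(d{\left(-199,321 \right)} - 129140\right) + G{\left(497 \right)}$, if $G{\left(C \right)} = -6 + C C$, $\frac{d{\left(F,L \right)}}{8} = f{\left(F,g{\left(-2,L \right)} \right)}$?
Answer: $\frac{18975951}{161} \approx 1.1786 \cdot 10^{5}$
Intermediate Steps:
$g{\left(U,N \right)} = \frac{1 + N}{4 + U}$
$d{\left(F,L \right)} = \frac{8}{\frac{1}{2} + \frac{L}{2}}$ ($d{\left(F,L \right)} = \frac{8}{\frac{1}{4 - 2} \left(1 + L\right)} = \frac{8}{\frac{1}{2} \left(1 + L\right)} = \frac{8}{\frac{1}{2} + \frac{L}{2}}$)
$G{\left(C \right)} = -6 + C^{2}$
$\left(d{\left(-199,321 \right)} - 129140\right) + G{\left(497 \right)} = \left(\frac{16}{1 + 321} - 129140\right) - \left(6 - 497^{2}\right) = \left(\frac{16}{322} - 129140\right) + \left(-6 + 247009\right) = \left(16 \cdot \frac{1}{322} - 129140\right) + 247003 = \left(\frac{8}{161} - 129140\right) + 247003 = - \frac{20791532}{161} + 247003 = \frac{18975951}{161}$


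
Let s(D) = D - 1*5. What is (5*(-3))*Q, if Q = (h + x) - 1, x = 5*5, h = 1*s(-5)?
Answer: -210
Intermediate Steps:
s(D) = -5 + D (s(D) = D - 5 = -5 + D)
h = -10 (h = 1*(-5 - 5) = 1*(-10) = -10)
x = 25
Q = 14 (Q = (-10 + 25) - 1 = 15 - 1 = 14)
(5*(-3))*Q = (5*(-3))*14 = -15*14 = -210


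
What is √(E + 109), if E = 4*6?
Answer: √133 ≈ 11.533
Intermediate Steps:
E = 24
√(E + 109) = √(24 + 109) = √133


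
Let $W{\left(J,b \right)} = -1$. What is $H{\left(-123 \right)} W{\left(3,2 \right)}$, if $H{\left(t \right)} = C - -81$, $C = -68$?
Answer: $-13$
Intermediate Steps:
$H{\left(t \right)} = 13$ ($H{\left(t \right)} = -68 - -81 = -68 + 81 = 13$)
$H{\left(-123 \right)} W{\left(3,2 \right)} = 13 \left(-1\right) = -13$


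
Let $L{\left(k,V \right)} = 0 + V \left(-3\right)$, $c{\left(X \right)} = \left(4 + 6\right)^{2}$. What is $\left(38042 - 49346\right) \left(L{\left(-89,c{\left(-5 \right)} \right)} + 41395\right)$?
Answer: $-464537880$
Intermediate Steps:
$c{\left(X \right)} = 100$ ($c{\left(X \right)} = 10^{2} = 100$)
$L{\left(k,V \right)} = - 3 V$ ($L{\left(k,V \right)} = 0 - 3 V = - 3 V$)
$\left(38042 - 49346\right) \left(L{\left(-89,c{\left(-5 \right)} \right)} + 41395\right) = \left(38042 - 49346\right) \left(\left(-3\right) 100 + 41395\right) = - 11304 \left(-300 + 41395\right) = \left(-11304\right) 41095 = -464537880$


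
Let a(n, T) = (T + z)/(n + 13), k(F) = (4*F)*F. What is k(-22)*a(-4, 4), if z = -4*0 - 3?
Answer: 1936/9 ≈ 215.11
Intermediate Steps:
z = -3 (z = 0 - 3 = -3)
k(F) = 4*F**2
a(n, T) = (-3 + T)/(13 + n) (a(n, T) = (T - 3)/(n + 13) = (-3 + T)/(13 + n))
k(-22)*a(-4, 4) = (4*(-22)**2)*((-3 + 4)/(13 - 4)) = (4*484)*(1/9) = 1936*((1/9)*1) = 1936*(1/9) = 1936/9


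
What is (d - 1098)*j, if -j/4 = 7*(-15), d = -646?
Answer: -732480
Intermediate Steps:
j = 420 (j = -28*(-15) = -4*(-105) = 420)
(d - 1098)*j = (-646 - 1098)*420 = -1744*420 = -732480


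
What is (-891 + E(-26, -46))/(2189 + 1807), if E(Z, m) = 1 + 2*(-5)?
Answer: -25/111 ≈ -0.22523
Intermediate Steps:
E(Z, m) = -9 (E(Z, m) = 1 - 10 = -9)
(-891 + E(-26, -46))/(2189 + 1807) = (-891 - 9)/(2189 + 1807) = -900/3996 = -900*1/3996 = -25/111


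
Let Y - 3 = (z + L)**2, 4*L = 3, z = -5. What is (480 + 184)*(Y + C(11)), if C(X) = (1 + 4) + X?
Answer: 49219/2 ≈ 24610.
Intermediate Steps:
C(X) = 5 + X
L = 3/4 (L = (1/4)*3 = 3/4 ≈ 0.75000)
Y = 337/16 (Y = 3 + (-5 + 3/4)**2 = 3 + (-17/4)**2 = 3 + 289/16 = 337/16 ≈ 21.063)
(480 + 184)*(Y + C(11)) = (480 + 184)*(337/16 + (5 + 11)) = 664*(337/16 + 16) = 664*(593/16) = 49219/2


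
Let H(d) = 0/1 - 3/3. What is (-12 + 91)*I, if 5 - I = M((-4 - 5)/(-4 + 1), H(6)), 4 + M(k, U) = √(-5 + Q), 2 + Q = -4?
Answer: 711 - 79*I*√11 ≈ 711.0 - 262.01*I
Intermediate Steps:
H(d) = -1 (H(d) = 0*1 - 3*⅓ = 0 - 1 = -1)
Q = -6 (Q = -2 - 4 = -6)
M(k, U) = -4 + I*√11 (M(k, U) = -4 + √(-5 - 6) = -4 + √(-11) = -4 + I*√11)
I = 9 - I*√11 (I = 5 - (-4 + I*√11) = 5 + (4 - I*√11) = 9 - I*√11 ≈ 9.0 - 3.3166*I)
(-12 + 91)*I = (-12 + 91)*(9 - I*√11) = 79*(9 - I*√11) = 711 - 79*I*√11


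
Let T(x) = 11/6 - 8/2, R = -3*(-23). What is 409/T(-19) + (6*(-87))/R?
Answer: -58704/299 ≈ -196.33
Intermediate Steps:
R = 69
T(x) = -13/6 (T(x) = 11*(⅙) - 8*½ = 11/6 - 4 = -13/6)
409/T(-19) + (6*(-87))/R = 409/(-13/6) + (6*(-87))/69 = 409*(-6/13) - 522*1/69 = -2454/13 - 174/23 = -58704/299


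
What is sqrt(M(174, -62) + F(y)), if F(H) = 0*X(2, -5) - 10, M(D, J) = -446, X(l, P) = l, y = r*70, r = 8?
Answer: 2*I*sqrt(114) ≈ 21.354*I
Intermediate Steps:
y = 560 (y = 8*70 = 560)
F(H) = -10 (F(H) = 0*2 - 10 = 0 - 10 = -10)
sqrt(M(174, -62) + F(y)) = sqrt(-446 - 10) = sqrt(-456) = 2*I*sqrt(114)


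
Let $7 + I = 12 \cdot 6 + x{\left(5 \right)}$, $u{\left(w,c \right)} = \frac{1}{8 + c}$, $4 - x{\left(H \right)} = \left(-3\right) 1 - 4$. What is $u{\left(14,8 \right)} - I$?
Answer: $- \frac{1215}{16} \approx -75.938$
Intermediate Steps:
$x{\left(H \right)} = 11$ ($x{\left(H \right)} = 4 - \left(\left(-3\right) 1 - 4\right) = 4 - \left(-3 - 4\right) = 4 - -7 = 4 + 7 = 11$)
$I = 76$ ($I = -7 + \left(12 \cdot 6 + 11\right) = -7 + \left(72 + 11\right) = -7 + 83 = 76$)
$u{\left(14,8 \right)} - I = \frac{1}{8 + 8} - 76 = \frac{1}{16} - 76 = - \frac{1215}{16}$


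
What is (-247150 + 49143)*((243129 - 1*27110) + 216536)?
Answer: -85648917885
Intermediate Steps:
(-247150 + 49143)*((243129 - 1*27110) + 216536) = -198007*((243129 - 27110) + 216536) = -198007*(216019 + 216536) = -198007*432555 = -85648917885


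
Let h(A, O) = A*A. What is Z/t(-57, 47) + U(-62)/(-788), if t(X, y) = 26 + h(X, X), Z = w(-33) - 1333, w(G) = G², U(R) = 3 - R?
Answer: -405147/2580700 ≈ -0.15699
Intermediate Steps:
h(A, O) = A²
Z = -244 (Z = (-33)² - 1333 = 1089 - 1333 = -244)
t(X, y) = 26 + X²
Z/t(-57, 47) + U(-62)/(-788) = -244/(26 + (-57)²) + (3 - 1*(-62))/(-788) = -244/(26 + 3249) + (3 + 62)*(-1/788) = -244/3275 + 65*(-1/788) = -244*1/3275 - 65/788 = -244/3275 - 65/788 = -405147/2580700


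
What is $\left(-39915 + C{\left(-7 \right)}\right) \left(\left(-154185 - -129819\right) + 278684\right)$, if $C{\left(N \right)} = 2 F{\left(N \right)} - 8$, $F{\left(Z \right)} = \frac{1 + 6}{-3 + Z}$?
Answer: $- \frac{50767467796}{5} \approx -1.0153 \cdot 10^{10}$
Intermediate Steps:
$F{\left(Z \right)} = \frac{7}{-3 + Z}$
$C{\left(N \right)} = -8 + \frac{14}{-3 + N}$ ($C{\left(N \right)} = 2 \frac{7}{-3 + N} - 8 = \frac{14}{-3 + N} - 8 = -8 + \frac{14}{-3 + N}$)
$\left(-39915 + C{\left(-7 \right)}\right) \left(\left(-154185 - -129819\right) + 278684\right) = \left(-39915 + \frac{2 \left(19 - -28\right)}{-3 - 7}\right) \left(\left(-154185 - -129819\right) + 278684\right) = \left(-39915 + \frac{2 \left(19 + 28\right)}{-10}\right) \left(\left(-154185 + 129819\right) + 278684\right) = \left(-39915 + 2 \left(- \frac{1}{10}\right) 47\right) \left(-24366 + 278684\right) = \left(-39915 - \frac{47}{5}\right) 254318 = \left(- \frac{199622}{5}\right) 254318 = - \frac{50767467796}{5}$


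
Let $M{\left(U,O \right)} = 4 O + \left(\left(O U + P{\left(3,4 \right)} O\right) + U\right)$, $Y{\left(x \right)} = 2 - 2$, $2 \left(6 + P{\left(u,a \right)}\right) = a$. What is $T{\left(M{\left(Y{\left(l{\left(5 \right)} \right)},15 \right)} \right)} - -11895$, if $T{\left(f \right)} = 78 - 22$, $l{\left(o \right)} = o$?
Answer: $11951$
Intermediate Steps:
$P{\left(u,a \right)} = -6 + \frac{a}{2}$
$Y{\left(x \right)} = 0$
$M{\left(U,O \right)} = U + O U$ ($M{\left(U,O \right)} = 4 O + \left(\left(O U + \left(-6 + \frac{1}{2} \cdot 4\right) O\right) + U\right) = 4 O + \left(\left(O U + \left(-6 + 2\right) O\right) + U\right) = 4 O + \left(\left(O U - 4 O\right) + U\right) = 4 O + \left(\left(- 4 O + O U\right) + U\right) = 4 O + \left(U - 4 O + O U\right) = U + O U$)
$T{\left(f \right)} = 56$ ($T{\left(f \right)} = 78 - 22 = 56$)
$T{\left(M{\left(Y{\left(l{\left(5 \right)} \right)},15 \right)} \right)} - -11895 = 56 - -11895 = 56 + 11895 = 11951$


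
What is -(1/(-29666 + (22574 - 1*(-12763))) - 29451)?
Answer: 167016620/5671 ≈ 29451.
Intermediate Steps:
-(1/(-29666 + (22574 - 1*(-12763))) - 29451) = -(1/(-29666 + (22574 + 12763)) - 29451) = -(1/(-29666 + 35337) - 29451) = -(1/5671 - 29451) = -1*(-167016620/5671) = 167016620/5671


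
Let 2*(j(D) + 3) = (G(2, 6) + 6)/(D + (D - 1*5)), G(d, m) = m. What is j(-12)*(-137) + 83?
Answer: 15148/29 ≈ 522.34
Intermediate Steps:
j(D) = -3 + 6/(-5 + 2*D) (j(D) = -3 + ((6 + 6)/(D + (D - 1*5)))/2 = -3 + (12/(D + (D - 5)))/2 = -3 + (12/(D + (-5 + D)))/2 = -3 + (12/(-5 + 2*D))/2 = -3 + 6/(-5 + 2*D))
j(-12)*(-137) + 83 = (3*(7 - 2*(-12))/(-5 + 2*(-12)))*(-137) + 83 = (3*(7 + 24)/(-5 - 24))*(-137) + 83 = (3*31/(-29))*(-137) + 83 = (3*(-1/29)*31)*(-137) + 83 = -93/29*(-137) + 83 = 12741/29 + 83 = 15148/29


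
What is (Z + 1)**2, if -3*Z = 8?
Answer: 25/9 ≈ 2.7778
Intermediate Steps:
Z = -8/3 (Z = -1/3*8 = -8/3 ≈ -2.6667)
(Z + 1)**2 = (-8/3 + 1)**2 = (-5/3)**2 = 25/9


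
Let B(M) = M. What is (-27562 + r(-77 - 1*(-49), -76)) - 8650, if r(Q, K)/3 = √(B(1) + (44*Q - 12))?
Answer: -36212 + 3*I*√1243 ≈ -36212.0 + 105.77*I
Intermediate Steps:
r(Q, K) = 3*√(-11 + 44*Q) (r(Q, K) = 3*√(1 + (44*Q - 12)) = 3*√(1 + (-12 + 44*Q)) = 3*√(-11 + 44*Q))
(-27562 + r(-77 - 1*(-49), -76)) - 8650 = (-27562 + 3*√(-11 + 44*(-77 - 1*(-49)))) - 8650 = (-27562 + 3*√(-11 + 44*(-77 + 49))) - 8650 = (-27562 + 3*√(-11 + 44*(-28))) - 8650 = (-27562 + 3*√(-11 - 1232)) - 8650 = (-27562 + 3*√(-1243)) - 8650 = (-27562 + 3*(I*√1243)) - 8650 = (-27562 + 3*I*√1243) - 8650 = -36212 + 3*I*√1243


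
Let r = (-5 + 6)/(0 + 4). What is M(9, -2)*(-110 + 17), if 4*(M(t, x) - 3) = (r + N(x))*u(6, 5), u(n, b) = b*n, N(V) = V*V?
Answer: -25947/8 ≈ -3243.4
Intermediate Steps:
N(V) = V**2
r = 1/4 ≈ 0.25000
M(t, x) = 39/8 + 15*x**2/2 (M(t, x) = 3 + ((1/4 + x**2)*(5*6))/4 = 3 + ((1/4 + x**2)*30)/4 = 3 + (15/2 + 30*x**2)/4 = 3 + (15/8 + 15*x**2/2) = 39/8 + 15*x**2/2)
M(9, -2)*(-110 + 17) = (39/8 + (15/2)*(-2)**2)*(-110 + 17) = (39/8 + (15/2)*4)*(-93) = (39/8 + 30)*(-93) = (279/8)*(-93) = -25947/8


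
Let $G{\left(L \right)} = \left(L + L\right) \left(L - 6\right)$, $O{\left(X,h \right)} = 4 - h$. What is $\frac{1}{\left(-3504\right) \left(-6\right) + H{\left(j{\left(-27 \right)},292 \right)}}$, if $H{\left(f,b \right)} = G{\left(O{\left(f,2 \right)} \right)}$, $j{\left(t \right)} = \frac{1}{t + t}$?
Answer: $\frac{1}{21008} \approx 4.7601 \cdot 10^{-5}$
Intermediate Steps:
$j{\left(t \right)} = \frac{1}{2 t}$
$G{\left(L \right)} = 2 L \left(-6 + L\right)$
$H{\left(f,b \right)} = -16$ ($H{\left(f,b \right)} = 2 \left(4 - 2\right) \left(-6 + \left(4 - 2\right)\right) = 2 \cdot 2 \left(-6 + 2\right) = 2 \cdot 2 \left(-4\right) = -16$)
$\frac{1}{\left(-3504\right) \left(-6\right) + H{\left(j{\left(-27 \right)},292 \right)}} = \frac{1}{\left(-3504\right) \left(-6\right) - 16} = \frac{1}{21024 - 16} = \frac{1}{21008}$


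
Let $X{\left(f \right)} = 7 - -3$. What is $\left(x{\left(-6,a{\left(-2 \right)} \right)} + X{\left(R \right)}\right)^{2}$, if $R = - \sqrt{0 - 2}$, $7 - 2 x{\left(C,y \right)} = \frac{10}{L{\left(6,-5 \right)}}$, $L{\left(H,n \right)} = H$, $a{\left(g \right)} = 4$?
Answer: $\frac{1444}{9} \approx 160.44$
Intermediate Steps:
$x{\left(C,y \right)} = \frac{8}{3}$ ($x{\left(C,y \right)} = \frac{7}{2} - \frac{10 \cdot \frac{1}{6}}{2} = \frac{7}{2} - \frac{5}{6} = \frac{8}{3}$)
$R = - i \sqrt{2}$ ($R = - \sqrt{-2} = - i \sqrt{2} \approx - 1.4142 i$)
$X{\left(f \right)} = 10$ ($X{\left(f \right)} = 7 + 3 = 10$)
$\left(x{\left(-6,a{\left(-2 \right)} \right)} + X{\left(R \right)}\right)^{2} = \left(\frac{8}{3} + 10\right)^{2} = \left(\frac{38}{3}\right)^{2} = \frac{1444}{9}$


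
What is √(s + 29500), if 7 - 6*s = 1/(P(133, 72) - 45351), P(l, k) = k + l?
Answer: √60128136684393/45146 ≈ 171.76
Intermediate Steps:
s = 105341/90292 (s = 7/6 - 1/(6*((72 + 133) - 45351)) = 7/6 - 1/(6*(205 - 45351)) = 7/6 - ⅙/(-45146) = 7/6 - ⅙*(-1/45146) = 7/6 + 1/270876 = 105341/90292 ≈ 1.1667)
√(s + 29500) = √(105341/90292 + 29500) = √(2663719341/90292) = √60128136684393/45146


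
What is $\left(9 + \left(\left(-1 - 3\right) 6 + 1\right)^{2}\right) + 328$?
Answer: $866$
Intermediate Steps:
$\left(9 + \left(\left(-1 - 3\right) 6 + 1\right)^{2}\right) + 328 = \left(9 + \left(\left(-4\right) 6 + 1\right)^{2}\right) + 328 = \left(9 + \left(-24 + 1\right)^{2}\right) + 328 = \left(9 + \left(-23\right)^{2}\right) + 328 = \left(9 + 529\right) + 328 = 538 + 328 = 866$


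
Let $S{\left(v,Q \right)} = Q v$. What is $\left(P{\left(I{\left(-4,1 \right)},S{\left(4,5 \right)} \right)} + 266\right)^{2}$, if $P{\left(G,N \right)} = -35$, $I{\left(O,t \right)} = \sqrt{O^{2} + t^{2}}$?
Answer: $53361$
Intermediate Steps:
$\left(P{\left(I{\left(-4,1 \right)},S{\left(4,5 \right)} \right)} + 266\right)^{2} = \left(-35 + 266\right)^{2} = 231^{2} = 53361$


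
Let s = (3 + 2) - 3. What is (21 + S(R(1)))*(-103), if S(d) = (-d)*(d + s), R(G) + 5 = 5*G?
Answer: -2163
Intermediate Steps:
s = 2 (s = 5 - 3 = 2)
R(G) = -5 + 5*G
S(d) = -d*(2 + d) (S(d) = (-d)*(d + 2) = (-d)*(2 + d) = -d*(2 + d))
(21 + S(R(1)))*(-103) = (21 - (-5 + 5*1)*(2 + (-5 + 5*1)))*(-103) = (21 - (-5 + 5)*(2 + (-5 + 5)))*(-103) = (21 - 1*0*(2 + 0))*(-103) = (21 - 1*0*2)*(-103) = (21 + 0)*(-103) = 21*(-103) = -2163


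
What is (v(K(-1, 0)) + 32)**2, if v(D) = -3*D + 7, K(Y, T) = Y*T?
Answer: 1521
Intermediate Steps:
K(Y, T) = T*Y
v(D) = 7 - 3*D
(v(K(-1, 0)) + 32)**2 = ((7 - 0*(-1)) + 32)**2 = ((7 - 3*0) + 32)**2 = ((7 + 0) + 32)**2 = (7 + 32)**2 = 39**2 = 1521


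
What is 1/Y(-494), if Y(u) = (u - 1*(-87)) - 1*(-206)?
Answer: -1/201 ≈ -0.0049751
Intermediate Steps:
Y(u) = 293 + u (Y(u) = (u + 87) + 206 = (87 + u) + 206 = 293 + u)
1/Y(-494) = 1/(293 - 494) = 1/(-201) = -1/201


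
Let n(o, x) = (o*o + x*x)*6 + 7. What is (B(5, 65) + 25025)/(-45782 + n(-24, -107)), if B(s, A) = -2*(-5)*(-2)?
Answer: 5001/5275 ≈ 0.94806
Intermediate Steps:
B(s, A) = -20 (B(s, A) = 10*(-2) = -20)
n(o, x) = 7 + 6*o² + 6*x² (n(o, x) = (o² + x²)*6 + 7 = (6*o² + 6*x²) + 7 = 7 + 6*o² + 6*x²)
(B(5, 65) + 25025)/(-45782 + n(-24, -107)) = (-20 + 25025)/(-45782 + (7 + 6*(-24)² + 6*(-107)²)) = 25005/(-45782 + (7 + 6*576 + 6*11449)) = 25005/(-45782 + (7 + 3456 + 68694)) = 25005/(-45782 + 72157) = 25005/26375 = 25005*(1/26375) = 5001/5275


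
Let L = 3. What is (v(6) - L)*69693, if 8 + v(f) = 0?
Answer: -766623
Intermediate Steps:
v(f) = -8 (v(f) = -8 + 0 = -8)
(v(6) - L)*69693 = (-8 - 1*3)*69693 = (-8 - 3)*69693 = -11*69693 = -766623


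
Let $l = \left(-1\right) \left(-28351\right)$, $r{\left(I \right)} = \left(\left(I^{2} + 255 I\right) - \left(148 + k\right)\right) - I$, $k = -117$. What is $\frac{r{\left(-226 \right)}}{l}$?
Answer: $- \frac{6359}{28351} \approx -0.2243$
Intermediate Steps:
$r{\left(I \right)} = -31 + I^{2} + 254 I$ ($r{\left(I \right)} = \left(\left(I^{2} + 255 I\right) - 31\right) - I = \left(-31 + I^{2} + 255 I\right) - I = -31 + I^{2} + 254 I$)
$l = 28351$
$\frac{r{\left(-226 \right)}}{l} = \frac{-31 + \left(-226\right)^{2} + 254 \left(-226\right)}{28351} = \left(-31 + 51076 - 57404\right) \frac{1}{28351} = \left(-6359\right) \frac{1}{28351} = - \frac{6359}{28351}$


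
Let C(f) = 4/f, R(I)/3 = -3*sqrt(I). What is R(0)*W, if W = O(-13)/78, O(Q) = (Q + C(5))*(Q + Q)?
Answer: 0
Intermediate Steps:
R(I) = -9*sqrt(I) (R(I) = 3*(-3*sqrt(I)) = -9*sqrt(I))
O(Q) = 2*Q*(4/5 + Q) (O(Q) = (Q + 4/5)*(Q + Q) = (Q + 4*(1/5))*(2*Q) = (Q + 4/5)*(2*Q) = (4/5 + Q)*(2*Q) = 2*Q*(4/5 + Q))
W = 61/15 (W = ((2/5)*(-13)*(4 + 5*(-13)))/78 = ((2/5)*(-13)*(4 - 65))*(1/78) = ((2/5)*(-13)*(-61))*(1/78) = (1586/5)*(1/78) = 61/15 ≈ 4.0667)
R(0)*W = -9*sqrt(0)*(61/15) = -9*0*(61/15) = 0*(61/15) = 0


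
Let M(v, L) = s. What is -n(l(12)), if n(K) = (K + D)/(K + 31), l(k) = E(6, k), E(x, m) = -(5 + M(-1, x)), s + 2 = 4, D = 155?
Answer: -37/6 ≈ -6.1667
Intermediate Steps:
s = 2 (s = -2 + 4 = 2)
M(v, L) = 2
E(x, m) = -7 (E(x, m) = -(5 + 2) = -1*7 = -7)
l(k) = -7
n(K) = (155 + K)/(31 + K) (n(K) = (K + 155)/(K + 31) = (155 + K)/(31 + K))
-n(l(12)) = -(155 - 7)/(31 - 7) = -148/24 = -1*37/6 = -37/6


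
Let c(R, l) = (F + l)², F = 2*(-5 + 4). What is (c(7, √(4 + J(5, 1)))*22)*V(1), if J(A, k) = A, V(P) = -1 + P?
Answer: 0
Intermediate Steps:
F = -2 (F = 2*(-1) = -2)
c(R, l) = (-2 + l)²
(c(7, √(4 + J(5, 1)))*22)*V(1) = ((-2 + √(4 + 5))²*22)*(-1 + 1) = ((-2 + √9)²*22)*0 = ((-2 + 3)²*22)*0 = (1²*22)*0 = (1*22)*0 = 22*0 = 0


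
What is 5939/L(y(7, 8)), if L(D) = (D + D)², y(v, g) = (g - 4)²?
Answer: 5939/1024 ≈ 5.7998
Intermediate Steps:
y(v, g) = (-4 + g)²
L(D) = 4*D² (L(D) = (2*D)² = 4*D²)
5939/L(y(7, 8)) = 5939/((4*((-4 + 8)²)²)) = 5939/((4*(4²)²)) = 5939/((4*16²)) = 5939/((4*256)) = 5939/1024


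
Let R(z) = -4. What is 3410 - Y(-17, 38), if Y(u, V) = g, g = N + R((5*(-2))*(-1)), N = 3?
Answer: 3411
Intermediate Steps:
g = -1 (g = 3 - 4 = -1)
Y(u, V) = -1
3410 - Y(-17, 38) = 3410 - 1*(-1) = 3410 + 1 = 3411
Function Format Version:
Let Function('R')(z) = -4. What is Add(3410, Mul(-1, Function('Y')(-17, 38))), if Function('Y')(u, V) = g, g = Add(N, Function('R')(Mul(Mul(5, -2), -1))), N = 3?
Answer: 3411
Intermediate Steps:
g = -1 (g = Add(3, -4) = -1)
Function('Y')(u, V) = -1
Add(3410, Mul(-1, Function('Y')(-17, 38))) = Add(3410, Mul(-1, -1)) = Add(3410, 1) = 3411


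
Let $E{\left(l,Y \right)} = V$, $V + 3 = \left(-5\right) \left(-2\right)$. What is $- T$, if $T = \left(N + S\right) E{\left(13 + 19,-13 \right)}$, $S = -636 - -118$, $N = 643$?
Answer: $-875$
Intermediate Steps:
$S = -518$ ($S = -636 + 118 = -518$)
$V = 7$ ($V = -3 - -10 = -3 + 10 = 7$)
$E{\left(l,Y \right)} = 7$
$T = 875$ ($T = \left(643 - 518\right) 7 = 125 \cdot 7 = 875$)
$- T = \left(-1\right) 875 = -875$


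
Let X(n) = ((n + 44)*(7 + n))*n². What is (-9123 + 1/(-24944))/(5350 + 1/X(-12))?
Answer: -327692322720/192168574441 ≈ -1.7052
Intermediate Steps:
X(n) = n²*(7 + n)*(44 + n) (X(n) = ((44 + n)*(7 + n))*n² = ((7 + n)*(44 + n))*n² = n²*(7 + n)*(44 + n))
(-9123 + 1/(-24944))/(5350 + 1/X(-12)) = (-9123 + 1/(-24944))/(5350 + 1/((-12)²*(308 + (-12)² + 51*(-12)))) = (-9123 - 1/24944)/(5350 + 1/(144*(308 + 144 - 612))) = -227564113/(24944*(5350 + 1/(144*(-160)))) = -227564113/(24944*(5350 + 1/(-23040))) = -227564113/(24944*(5350 - 1/23040)) = -227564113/(24944*123263999/23040) = -227564113/24944*23040/123263999 = -327692322720/192168574441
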